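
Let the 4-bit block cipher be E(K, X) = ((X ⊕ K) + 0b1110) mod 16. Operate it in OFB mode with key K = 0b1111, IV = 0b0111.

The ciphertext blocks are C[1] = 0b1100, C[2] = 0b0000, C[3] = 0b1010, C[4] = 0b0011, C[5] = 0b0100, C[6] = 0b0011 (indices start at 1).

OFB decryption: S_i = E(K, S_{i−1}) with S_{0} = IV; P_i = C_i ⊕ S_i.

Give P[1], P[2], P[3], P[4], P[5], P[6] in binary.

P[1]: S = E(K, 0b0111) = 0b0110; 0b1100 ⊕ 0b0110 = 0b1010.
P[2]: S = E(K, 0b0110) = 0b0111; 0b0000 ⊕ 0b0111 = 0b0111.
P[3]: S = E(K, 0b0111) = 0b0110; 0b1010 ⊕ 0b0110 = 0b1100.
P[4]: S = E(K, 0b0110) = 0b0111; 0b0011 ⊕ 0b0111 = 0b0100.
P[5]: S = E(K, 0b0111) = 0b0110; 0b0100 ⊕ 0b0110 = 0b0010.
P[6]: S = E(K, 0b0110) = 0b0111; 0b0011 ⊕ 0b0111 = 0b0100.

P[1] = 0b1010, P[2] = 0b0111, P[3] = 0b1100, P[4] = 0b0100, P[5] = 0b0010, P[6] = 0b0100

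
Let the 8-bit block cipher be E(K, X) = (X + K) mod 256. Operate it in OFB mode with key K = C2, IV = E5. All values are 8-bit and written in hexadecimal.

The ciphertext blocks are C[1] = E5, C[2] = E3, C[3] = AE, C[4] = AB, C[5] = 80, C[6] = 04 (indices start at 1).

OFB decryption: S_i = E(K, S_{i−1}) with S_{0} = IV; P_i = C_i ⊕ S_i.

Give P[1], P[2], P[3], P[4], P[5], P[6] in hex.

P[1]: S = E(K, E5) = A7; E5 ⊕ A7 = 42.
P[2]: S = E(K, A7) = 69; E3 ⊕ 69 = 8A.
P[3]: S = E(K, 69) = 2B; AE ⊕ 2B = 85.
P[4]: S = E(K, 2B) = ED; AB ⊕ ED = 46.
P[5]: S = E(K, ED) = AF; 80 ⊕ AF = 2F.
P[6]: S = E(K, AF) = 71; 04 ⊕ 71 = 75.

P[1] = 42, P[2] = 8A, P[3] = 85, P[4] = 46, P[5] = 2F, P[6] = 75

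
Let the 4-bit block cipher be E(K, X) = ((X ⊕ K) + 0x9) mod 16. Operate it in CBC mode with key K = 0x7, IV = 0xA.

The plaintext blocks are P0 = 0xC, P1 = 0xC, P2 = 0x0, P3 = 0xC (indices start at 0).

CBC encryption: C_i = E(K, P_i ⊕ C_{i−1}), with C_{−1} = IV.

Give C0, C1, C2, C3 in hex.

C0 = 0xA, C1 = 0xA, C2 = 0x6, C3 = 0x6

C0: P0 ⊕ 0xA = 0x6; E(K, 0x6) = 0xA.
C1: P1 ⊕ 0xA = 0x6; E(K, 0x6) = 0xA.
C2: P2 ⊕ 0xA = 0xA; E(K, 0xA) = 0x6.
C3: P3 ⊕ 0x6 = 0xA; E(K, 0xA) = 0x6.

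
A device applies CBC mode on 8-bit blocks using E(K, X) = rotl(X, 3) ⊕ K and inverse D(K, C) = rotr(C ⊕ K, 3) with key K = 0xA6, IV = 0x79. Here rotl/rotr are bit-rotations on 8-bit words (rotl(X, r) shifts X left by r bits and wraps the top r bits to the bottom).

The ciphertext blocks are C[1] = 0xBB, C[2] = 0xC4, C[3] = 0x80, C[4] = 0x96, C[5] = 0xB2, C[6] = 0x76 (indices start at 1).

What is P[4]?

CBC decryption: P_i = D(K, C_i) ⊕ C_{i−1}, with C_{0} = IV.
P[4]: D(K, 0x96) = 0x06; 0x06 ⊕ 0x80 = 0x86.

P[4] = 0x86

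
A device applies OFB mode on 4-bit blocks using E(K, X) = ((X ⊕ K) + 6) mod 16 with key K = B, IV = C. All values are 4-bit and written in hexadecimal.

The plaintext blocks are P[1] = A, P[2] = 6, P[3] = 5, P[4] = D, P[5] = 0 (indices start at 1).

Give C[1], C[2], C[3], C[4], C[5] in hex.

OFB encryption: S_i = E(K, S_{i−1}) with S_{0} = IV; C_i = P_i ⊕ S_i.
C[1]: S = E(K, C) = D; A ⊕ D = 7.
C[2]: S = E(K, D) = C; 6 ⊕ C = A.
C[3]: S = E(K, C) = D; 5 ⊕ D = 8.
C[4]: S = E(K, D) = C; D ⊕ C = 1.
C[5]: S = E(K, C) = D; 0 ⊕ D = D.

C[1] = 7, C[2] = A, C[3] = 8, C[4] = 1, C[5] = D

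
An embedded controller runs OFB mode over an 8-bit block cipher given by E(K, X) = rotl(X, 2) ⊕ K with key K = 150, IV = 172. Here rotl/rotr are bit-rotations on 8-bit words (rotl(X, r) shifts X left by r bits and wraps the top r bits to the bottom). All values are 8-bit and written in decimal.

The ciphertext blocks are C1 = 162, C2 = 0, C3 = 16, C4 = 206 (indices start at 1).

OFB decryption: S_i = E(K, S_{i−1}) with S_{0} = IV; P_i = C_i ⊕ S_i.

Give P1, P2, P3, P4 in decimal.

P1 = 134, P2 = 6, P3 = 158, P4 = 98

P1: S = E(K, 172) = 36; 162 ⊕ 36 = 134.
P2: S = E(K, 36) = 6; 0 ⊕ 6 = 6.
P3: S = E(K, 6) = 142; 16 ⊕ 142 = 158.
P4: S = E(K, 142) = 172; 206 ⊕ 172 = 98.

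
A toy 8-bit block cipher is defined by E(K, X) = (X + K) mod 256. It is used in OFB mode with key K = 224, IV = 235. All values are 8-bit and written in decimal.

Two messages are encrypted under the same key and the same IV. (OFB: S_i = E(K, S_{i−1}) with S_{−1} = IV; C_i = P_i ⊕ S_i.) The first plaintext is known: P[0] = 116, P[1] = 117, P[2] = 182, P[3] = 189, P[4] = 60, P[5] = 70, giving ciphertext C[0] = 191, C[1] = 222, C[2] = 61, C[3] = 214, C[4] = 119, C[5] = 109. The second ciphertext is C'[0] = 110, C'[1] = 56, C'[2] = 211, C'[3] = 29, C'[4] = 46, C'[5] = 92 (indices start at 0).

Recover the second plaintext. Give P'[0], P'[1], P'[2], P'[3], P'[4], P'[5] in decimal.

P'[0] = 165, P'[1] = 147, P'[2] = 88, P'[3] = 118, P'[4] = 101, P'[5] = 119

In OFB with a reused IV, both messages share the same keystream S_i, so C_i ⊕ C'_i = P_i ⊕ P'_i and thus P'_i = P_i ⊕ C_i ⊕ C'_i.
P'[0]: 116 ⊕ 191 ⊕ 110 = 165.
P'[1]: 117 ⊕ 222 ⊕ 56 = 147.
P'[2]: 182 ⊕ 61 ⊕ 211 = 88.
P'[3]: 189 ⊕ 214 ⊕ 29 = 118.
P'[4]: 60 ⊕ 119 ⊕ 46 = 101.
P'[5]: 70 ⊕ 109 ⊕ 92 = 119.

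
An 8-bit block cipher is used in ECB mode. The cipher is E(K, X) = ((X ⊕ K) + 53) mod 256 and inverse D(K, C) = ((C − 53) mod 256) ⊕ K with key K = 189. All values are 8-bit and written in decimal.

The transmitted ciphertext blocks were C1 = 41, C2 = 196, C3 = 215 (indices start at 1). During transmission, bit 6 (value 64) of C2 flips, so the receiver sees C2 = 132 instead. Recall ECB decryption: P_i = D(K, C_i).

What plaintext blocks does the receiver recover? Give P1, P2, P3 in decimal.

Only C2 changed, to 132. In ECB, a change in C_i affects only P_i. Decrypting the received ciphertext:
P1: D(K, 41) = 73.
P2: D(K, 132) = 242.
P3: D(K, 215) = 31.
Blocks that differ from the original plaintext: P2.

P1 = 73, P2 = 242, P3 = 31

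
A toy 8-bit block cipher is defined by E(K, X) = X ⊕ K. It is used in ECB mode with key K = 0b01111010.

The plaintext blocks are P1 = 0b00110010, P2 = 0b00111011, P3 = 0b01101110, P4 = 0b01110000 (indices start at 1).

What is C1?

ECB encryption: C_i = E(K, P_i).
C1: E(K, 0b00110010) = 0b01001000.

C1 = 0b01001000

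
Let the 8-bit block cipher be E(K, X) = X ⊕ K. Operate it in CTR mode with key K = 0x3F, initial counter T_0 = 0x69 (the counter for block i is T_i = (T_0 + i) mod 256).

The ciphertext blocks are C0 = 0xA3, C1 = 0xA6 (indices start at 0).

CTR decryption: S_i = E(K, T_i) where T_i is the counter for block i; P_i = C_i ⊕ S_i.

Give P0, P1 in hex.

P0 = 0xF5, P1 = 0xF3

P0: T = 0x69, S = E(K, T) = 0x56; 0xA3 ⊕ 0x56 = 0xF5.
P1: T = 0x6A, S = E(K, T) = 0x55; 0xA6 ⊕ 0x55 = 0xF3.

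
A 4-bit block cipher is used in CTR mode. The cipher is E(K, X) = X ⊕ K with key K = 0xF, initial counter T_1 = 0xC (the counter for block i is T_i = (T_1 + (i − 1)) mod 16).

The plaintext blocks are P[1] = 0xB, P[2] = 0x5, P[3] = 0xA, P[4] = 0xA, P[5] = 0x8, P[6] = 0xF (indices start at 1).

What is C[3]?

C[3] = 0xB

CTR encryption: S_i = E(K, T_i) where T_i is the counter for block i; C_i = P_i ⊕ S_i.
C[1]: T = 0xC, S = E(K, T) = 0x3; 0xB ⊕ 0x3 = 0x8.
C[2]: T = 0xD, S = E(K, T) = 0x2; 0x5 ⊕ 0x2 = 0x7.
C[3]: T = 0xE, S = E(K, T) = 0x1; 0xA ⊕ 0x1 = 0xB.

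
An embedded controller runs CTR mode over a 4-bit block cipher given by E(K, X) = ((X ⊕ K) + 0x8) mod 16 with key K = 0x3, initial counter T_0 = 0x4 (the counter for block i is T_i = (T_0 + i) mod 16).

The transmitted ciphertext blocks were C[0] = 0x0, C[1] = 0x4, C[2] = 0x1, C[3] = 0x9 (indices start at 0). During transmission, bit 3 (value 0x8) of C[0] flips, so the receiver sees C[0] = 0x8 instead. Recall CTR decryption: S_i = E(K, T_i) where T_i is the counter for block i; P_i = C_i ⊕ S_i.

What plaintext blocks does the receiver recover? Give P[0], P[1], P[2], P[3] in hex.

Only C[0] changed, to 0x8. In CTR, a change in C_i flips the same bit in P_i only; the keystream is unaffected. Decrypting the received ciphertext:
P[0]: T = 0x4, S = E(K, T) = 0xF; 0x8 ⊕ 0xF = 0x7.
P[1]: T = 0x5, S = E(K, T) = 0xE; 0x4 ⊕ 0xE = 0xA.
P[2]: T = 0x6, S = E(K, T) = 0xD; 0x1 ⊕ 0xD = 0xC.
P[3]: T = 0x7, S = E(K, T) = 0xC; 0x9 ⊕ 0xC = 0x5.
Blocks that differ from the original plaintext: P[0].

P[0] = 0x7, P[1] = 0xA, P[2] = 0xC, P[3] = 0x5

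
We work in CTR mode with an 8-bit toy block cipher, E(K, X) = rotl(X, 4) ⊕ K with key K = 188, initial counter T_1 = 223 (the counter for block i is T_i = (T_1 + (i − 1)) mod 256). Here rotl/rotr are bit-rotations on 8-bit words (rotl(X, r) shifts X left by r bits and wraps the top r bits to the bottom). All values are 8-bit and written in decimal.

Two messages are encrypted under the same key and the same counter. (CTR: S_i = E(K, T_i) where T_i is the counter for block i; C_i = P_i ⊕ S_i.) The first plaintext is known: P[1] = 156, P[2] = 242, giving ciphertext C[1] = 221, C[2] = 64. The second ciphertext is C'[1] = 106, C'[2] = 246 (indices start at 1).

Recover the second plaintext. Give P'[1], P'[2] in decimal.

P'[1] = 43, P'[2] = 68

In CTR with a reused counter, both messages share the same keystream S_i, so C_i ⊕ C'_i = P_i ⊕ P'_i and thus P'_i = P_i ⊕ C_i ⊕ C'_i.
P'[1]: 156 ⊕ 221 ⊕ 106 = 43.
P'[2]: 242 ⊕ 64 ⊕ 246 = 68.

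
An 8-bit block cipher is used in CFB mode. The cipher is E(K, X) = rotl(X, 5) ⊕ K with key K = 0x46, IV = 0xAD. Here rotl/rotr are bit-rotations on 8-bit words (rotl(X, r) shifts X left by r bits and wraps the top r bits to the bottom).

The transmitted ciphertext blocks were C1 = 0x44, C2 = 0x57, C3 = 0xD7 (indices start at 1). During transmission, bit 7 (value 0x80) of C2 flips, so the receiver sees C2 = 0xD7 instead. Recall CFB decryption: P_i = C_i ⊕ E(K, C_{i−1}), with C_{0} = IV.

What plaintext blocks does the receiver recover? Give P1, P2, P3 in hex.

Only C2 changed, to 0xD7. In CFB, a change in C_i flips the same bit in P_i and garbles P_{i+1}. Decrypting the received ciphertext:
P1: E(K, 0xAD) = 0xF3; 0x44 ⊕ 0xF3 = 0xB7.
P2: E(K, 0x44) = 0xCE; 0xD7 ⊕ 0xCE = 0x19.
P3: E(K, 0xD7) = 0xBC; 0xD7 ⊕ 0xBC = 0x6B.
Blocks that differ from the original plaintext: P2, P3.

P1 = 0xB7, P2 = 0x19, P3 = 0x6B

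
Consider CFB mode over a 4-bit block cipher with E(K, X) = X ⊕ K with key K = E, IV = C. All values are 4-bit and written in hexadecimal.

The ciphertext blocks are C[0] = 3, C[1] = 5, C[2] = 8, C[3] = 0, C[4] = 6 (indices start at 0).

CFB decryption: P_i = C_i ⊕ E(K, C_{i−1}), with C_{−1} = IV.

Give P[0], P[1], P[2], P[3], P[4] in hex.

P[0]: E(K, C) = 2; 3 ⊕ 2 = 1.
P[1]: E(K, 3) = D; 5 ⊕ D = 8.
P[2]: E(K, 5) = B; 8 ⊕ B = 3.
P[3]: E(K, 8) = 6; 0 ⊕ 6 = 6.
P[4]: E(K, 0) = E; 6 ⊕ E = 8.

P[0] = 1, P[1] = 8, P[2] = 3, P[3] = 6, P[4] = 8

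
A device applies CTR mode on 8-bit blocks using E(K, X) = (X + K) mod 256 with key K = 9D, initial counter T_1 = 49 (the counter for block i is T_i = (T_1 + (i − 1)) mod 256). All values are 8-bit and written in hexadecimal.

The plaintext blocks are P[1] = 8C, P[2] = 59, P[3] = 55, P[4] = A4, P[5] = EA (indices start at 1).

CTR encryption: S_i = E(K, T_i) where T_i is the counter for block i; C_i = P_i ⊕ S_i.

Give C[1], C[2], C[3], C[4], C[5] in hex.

C[1] = 6A, C[2] = BE, C[3] = BD, C[4] = 4D, C[5] = 00

C[1]: T = 49, S = E(K, T) = E6; 8C ⊕ E6 = 6A.
C[2]: T = 4A, S = E(K, T) = E7; 59 ⊕ E7 = BE.
C[3]: T = 4B, S = E(K, T) = E8; 55 ⊕ E8 = BD.
C[4]: T = 4C, S = E(K, T) = E9; A4 ⊕ E9 = 4D.
C[5]: T = 4D, S = E(K, T) = EA; EA ⊕ EA = 00.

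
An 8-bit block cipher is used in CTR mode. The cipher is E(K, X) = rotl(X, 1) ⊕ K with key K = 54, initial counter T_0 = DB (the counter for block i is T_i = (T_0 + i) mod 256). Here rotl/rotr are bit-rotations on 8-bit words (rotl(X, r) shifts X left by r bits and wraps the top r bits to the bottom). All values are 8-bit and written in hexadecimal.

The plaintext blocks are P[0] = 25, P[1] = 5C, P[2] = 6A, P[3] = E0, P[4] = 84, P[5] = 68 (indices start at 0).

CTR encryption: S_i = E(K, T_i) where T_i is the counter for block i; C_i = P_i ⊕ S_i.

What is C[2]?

C[2] = 85

C[0]: T = DB, S = E(K, T) = E3; 25 ⊕ E3 = C6.
C[1]: T = DC, S = E(K, T) = ED; 5C ⊕ ED = B1.
C[2]: T = DD, S = E(K, T) = EF; 6A ⊕ EF = 85.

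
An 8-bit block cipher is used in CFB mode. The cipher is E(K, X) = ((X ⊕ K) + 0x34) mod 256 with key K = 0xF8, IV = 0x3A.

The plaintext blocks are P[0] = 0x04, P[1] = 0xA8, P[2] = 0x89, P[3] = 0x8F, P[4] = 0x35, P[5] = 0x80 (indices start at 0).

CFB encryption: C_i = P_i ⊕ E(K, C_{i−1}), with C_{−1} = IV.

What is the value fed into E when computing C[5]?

0x91

C[0]: E(K, 0x3A) = 0xF6; 0x04 ⊕ 0xF6 = 0xF2.
C[1]: E(K, 0xF2) = 0x3E; 0xA8 ⊕ 0x3E = 0x96.
C[2]: E(K, 0x96) = 0xA2; 0x89 ⊕ 0xA2 = 0x2B.
C[3]: E(K, 0x2B) = 0x07; 0x8F ⊕ 0x07 = 0x88.
C[4]: E(K, 0x88) = 0xA4; 0x35 ⊕ 0xA4 = 0x91.
C[5]: E(K, 0x91) = 0x9D; 0x80 ⊕ 0x9D = 0x1D.
So the input to E for block [5] is 0x91.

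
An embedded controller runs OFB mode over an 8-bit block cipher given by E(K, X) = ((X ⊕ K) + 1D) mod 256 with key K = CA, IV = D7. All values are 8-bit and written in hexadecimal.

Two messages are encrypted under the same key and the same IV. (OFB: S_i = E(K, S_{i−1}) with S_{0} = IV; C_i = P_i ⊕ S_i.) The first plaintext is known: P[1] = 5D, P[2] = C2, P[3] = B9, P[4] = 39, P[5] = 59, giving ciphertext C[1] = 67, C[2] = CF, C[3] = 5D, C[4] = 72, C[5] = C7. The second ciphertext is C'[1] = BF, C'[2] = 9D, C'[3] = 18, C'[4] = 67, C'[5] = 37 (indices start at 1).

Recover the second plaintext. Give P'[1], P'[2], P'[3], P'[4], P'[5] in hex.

P'[1] = 85, P'[2] = 90, P'[3] = FC, P'[4] = 2C, P'[5] = A9

In OFB with a reused IV, both messages share the same keystream S_i, so C_i ⊕ C'_i = P_i ⊕ P'_i and thus P'_i = P_i ⊕ C_i ⊕ C'_i.
P'[1]: 5D ⊕ 67 ⊕ BF = 85.
P'[2]: C2 ⊕ CF ⊕ 9D = 90.
P'[3]: B9 ⊕ 5D ⊕ 18 = FC.
P'[4]: 39 ⊕ 72 ⊕ 67 = 2C.
P'[5]: 59 ⊕ C7 ⊕ 37 = A9.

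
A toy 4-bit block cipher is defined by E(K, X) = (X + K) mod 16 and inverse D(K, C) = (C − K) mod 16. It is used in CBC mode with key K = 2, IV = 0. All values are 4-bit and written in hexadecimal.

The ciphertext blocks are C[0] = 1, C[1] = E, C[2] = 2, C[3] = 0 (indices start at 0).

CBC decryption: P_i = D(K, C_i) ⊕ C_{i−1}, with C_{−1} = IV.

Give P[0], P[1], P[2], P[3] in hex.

P[0]: D(K, 1) = F; F ⊕ 0 = F.
P[1]: D(K, E) = C; C ⊕ 1 = D.
P[2]: D(K, 2) = 0; 0 ⊕ E = E.
P[3]: D(K, 0) = E; E ⊕ 2 = C.

P[0] = F, P[1] = D, P[2] = E, P[3] = C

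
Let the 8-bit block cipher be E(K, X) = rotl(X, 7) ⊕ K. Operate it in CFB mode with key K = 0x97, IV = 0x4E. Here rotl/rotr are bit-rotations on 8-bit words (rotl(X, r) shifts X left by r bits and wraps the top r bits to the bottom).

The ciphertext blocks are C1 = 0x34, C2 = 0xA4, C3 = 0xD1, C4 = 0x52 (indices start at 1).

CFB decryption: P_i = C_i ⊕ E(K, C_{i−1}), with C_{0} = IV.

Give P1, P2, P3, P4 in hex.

P1: E(K, 0x4E) = 0xB0; 0x34 ⊕ 0xB0 = 0x84.
P2: E(K, 0x34) = 0x8D; 0xA4 ⊕ 0x8D = 0x29.
P3: E(K, 0xA4) = 0xC5; 0xD1 ⊕ 0xC5 = 0x14.
P4: E(K, 0xD1) = 0x7F; 0x52 ⊕ 0x7F = 0x2D.

P1 = 0x84, P2 = 0x29, P3 = 0x14, P4 = 0x2D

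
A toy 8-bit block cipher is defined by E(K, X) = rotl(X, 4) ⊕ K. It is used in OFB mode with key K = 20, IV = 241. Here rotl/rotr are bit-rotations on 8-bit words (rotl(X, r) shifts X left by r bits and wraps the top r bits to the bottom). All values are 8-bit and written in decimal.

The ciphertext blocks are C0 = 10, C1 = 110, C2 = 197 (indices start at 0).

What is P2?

OFB decryption: S_i = E(K, S_{i−1}) with S_{−1} = IV; P_i = C_i ⊕ S_i.
P0: S = E(K, 241) = 11; 10 ⊕ 11 = 1.
P1: S = E(K, 11) = 164; 110 ⊕ 164 = 202.
P2: S = E(K, 164) = 94; 197 ⊕ 94 = 155.

P2 = 155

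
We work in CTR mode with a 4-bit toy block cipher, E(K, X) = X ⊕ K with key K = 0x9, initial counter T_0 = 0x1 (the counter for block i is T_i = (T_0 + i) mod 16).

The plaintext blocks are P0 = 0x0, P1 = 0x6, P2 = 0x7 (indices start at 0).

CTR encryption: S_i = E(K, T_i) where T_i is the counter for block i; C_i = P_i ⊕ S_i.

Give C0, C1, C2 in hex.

C0 = 0x8, C1 = 0xD, C2 = 0xD

C0: T = 0x1, S = E(K, T) = 0x8; 0x0 ⊕ 0x8 = 0x8.
C1: T = 0x2, S = E(K, T) = 0xB; 0x6 ⊕ 0xB = 0xD.
C2: T = 0x3, S = E(K, T) = 0xA; 0x7 ⊕ 0xA = 0xD.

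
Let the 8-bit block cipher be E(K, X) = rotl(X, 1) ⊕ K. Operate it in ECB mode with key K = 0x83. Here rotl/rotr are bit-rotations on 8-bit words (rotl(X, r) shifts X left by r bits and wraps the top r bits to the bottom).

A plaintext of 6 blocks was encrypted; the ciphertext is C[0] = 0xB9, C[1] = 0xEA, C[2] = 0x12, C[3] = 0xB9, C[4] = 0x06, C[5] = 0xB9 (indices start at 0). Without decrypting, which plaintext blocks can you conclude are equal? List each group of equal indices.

ECB encrypts each block independently with the same key, so equal ciphertext blocks imply equal plaintext blocks.
C[0] = C[3] = C[5] = 0xB9, so P[0] = P[3] = P[5].

P[0] = P[3] = P[5]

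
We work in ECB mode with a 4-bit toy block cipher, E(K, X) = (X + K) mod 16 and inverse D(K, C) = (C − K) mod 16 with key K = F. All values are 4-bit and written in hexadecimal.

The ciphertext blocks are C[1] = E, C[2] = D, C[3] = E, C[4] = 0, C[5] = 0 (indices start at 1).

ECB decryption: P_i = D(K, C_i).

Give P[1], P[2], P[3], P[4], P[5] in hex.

P[1]: D(K, E) = F.
P[2]: D(K, D) = E.
P[3]: D(K, E) = F.
P[4]: D(K, 0) = 1.
P[5]: D(K, 0) = 1.

P[1] = F, P[2] = E, P[3] = F, P[4] = 1, P[5] = 1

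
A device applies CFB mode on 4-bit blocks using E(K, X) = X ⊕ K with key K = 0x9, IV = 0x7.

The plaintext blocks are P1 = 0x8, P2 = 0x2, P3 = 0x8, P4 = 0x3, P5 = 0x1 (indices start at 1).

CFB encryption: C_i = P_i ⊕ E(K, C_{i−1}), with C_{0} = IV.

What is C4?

C4 = 0x6

C1: E(K, 0x7) = 0xE; 0x8 ⊕ 0xE = 0x6.
C2: E(K, 0x6) = 0xF; 0x2 ⊕ 0xF = 0xD.
C3: E(K, 0xD) = 0x4; 0x8 ⊕ 0x4 = 0xC.
C4: E(K, 0xC) = 0x5; 0x3 ⊕ 0x5 = 0x6.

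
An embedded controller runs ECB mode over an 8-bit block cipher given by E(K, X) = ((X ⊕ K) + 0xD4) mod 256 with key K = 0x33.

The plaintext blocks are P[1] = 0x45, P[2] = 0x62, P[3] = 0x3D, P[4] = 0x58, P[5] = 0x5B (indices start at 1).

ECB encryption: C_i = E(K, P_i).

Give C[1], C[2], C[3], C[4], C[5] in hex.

C[1]: E(K, 0x45) = 0x4A.
C[2]: E(K, 0x62) = 0x25.
C[3]: E(K, 0x3D) = 0xE2.
C[4]: E(K, 0x58) = 0x3F.
C[5]: E(K, 0x5B) = 0x3C.

C[1] = 0x4A, C[2] = 0x25, C[3] = 0xE2, C[4] = 0x3F, C[5] = 0x3C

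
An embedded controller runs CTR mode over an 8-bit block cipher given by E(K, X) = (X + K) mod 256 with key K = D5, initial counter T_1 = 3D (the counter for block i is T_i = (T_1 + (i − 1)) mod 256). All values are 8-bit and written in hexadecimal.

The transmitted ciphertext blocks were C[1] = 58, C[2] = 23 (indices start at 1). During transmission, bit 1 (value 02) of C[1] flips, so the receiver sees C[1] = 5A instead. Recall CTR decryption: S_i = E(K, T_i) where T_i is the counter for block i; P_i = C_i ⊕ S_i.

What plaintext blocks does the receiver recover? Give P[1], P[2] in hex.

P[1] = 48, P[2] = 30

Only C[1] changed, to 5A. In CTR, a change in C_i flips the same bit in P_i only; the keystream is unaffected. Decrypting the received ciphertext:
P[1]: T = 3D, S = E(K, T) = 12; 5A ⊕ 12 = 48.
P[2]: T = 3E, S = E(K, T) = 13; 23 ⊕ 13 = 30.
Blocks that differ from the original plaintext: P[1].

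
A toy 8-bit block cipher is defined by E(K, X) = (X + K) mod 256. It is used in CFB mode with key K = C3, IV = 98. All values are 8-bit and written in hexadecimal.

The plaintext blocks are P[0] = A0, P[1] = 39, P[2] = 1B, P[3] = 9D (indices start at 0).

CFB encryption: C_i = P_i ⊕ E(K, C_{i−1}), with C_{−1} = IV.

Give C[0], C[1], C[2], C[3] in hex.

C[0] = FB, C[1] = 87, C[2] = 51, C[3] = 89

C[0]: E(K, 98) = 5B; A0 ⊕ 5B = FB.
C[1]: E(K, FB) = BE; 39 ⊕ BE = 87.
C[2]: E(K, 87) = 4A; 1B ⊕ 4A = 51.
C[3]: E(K, 51) = 14; 9D ⊕ 14 = 89.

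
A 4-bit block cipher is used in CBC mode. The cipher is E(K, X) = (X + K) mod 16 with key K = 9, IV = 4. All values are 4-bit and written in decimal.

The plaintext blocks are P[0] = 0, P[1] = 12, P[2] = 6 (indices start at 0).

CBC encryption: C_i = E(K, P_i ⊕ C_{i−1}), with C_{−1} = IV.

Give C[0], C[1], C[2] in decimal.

C[0] = 13, C[1] = 10, C[2] = 5

C[0]: P[0] ⊕ 4 = 4; E(K, 4) = 13.
C[1]: P[1] ⊕ 13 = 1; E(K, 1) = 10.
C[2]: P[2] ⊕ 10 = 12; E(K, 12) = 5.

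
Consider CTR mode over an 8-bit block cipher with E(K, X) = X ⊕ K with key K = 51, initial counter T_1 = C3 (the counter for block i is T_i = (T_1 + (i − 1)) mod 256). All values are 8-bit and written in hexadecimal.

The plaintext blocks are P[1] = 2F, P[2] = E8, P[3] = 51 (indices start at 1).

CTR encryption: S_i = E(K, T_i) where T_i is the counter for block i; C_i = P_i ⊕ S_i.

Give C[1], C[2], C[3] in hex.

C[1]: T = C3, S = E(K, T) = 92; 2F ⊕ 92 = BD.
C[2]: T = C4, S = E(K, T) = 95; E8 ⊕ 95 = 7D.
C[3]: T = C5, S = E(K, T) = 94; 51 ⊕ 94 = C5.

C[1] = BD, C[2] = 7D, C[3] = C5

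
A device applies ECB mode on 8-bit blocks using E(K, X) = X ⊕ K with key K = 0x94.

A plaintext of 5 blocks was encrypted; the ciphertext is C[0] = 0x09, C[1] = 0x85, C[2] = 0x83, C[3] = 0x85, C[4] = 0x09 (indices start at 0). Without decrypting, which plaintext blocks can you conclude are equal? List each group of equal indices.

ECB encrypts each block independently with the same key, so equal ciphertext blocks imply equal plaintext blocks.
C[0] = C[4] = 0x09, so P[0] = P[4].
C[1] = C[3] = 0x85, so P[1] = P[3].

P[0] = P[4]; P[1] = P[3]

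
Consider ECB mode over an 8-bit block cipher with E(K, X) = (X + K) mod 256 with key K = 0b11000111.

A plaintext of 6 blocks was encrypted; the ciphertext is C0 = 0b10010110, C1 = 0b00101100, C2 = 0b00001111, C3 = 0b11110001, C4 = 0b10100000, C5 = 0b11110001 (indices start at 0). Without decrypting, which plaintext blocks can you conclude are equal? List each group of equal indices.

ECB encrypts each block independently with the same key, so equal ciphertext blocks imply equal plaintext blocks.
C3 = C5 = 0b11110001, so P3 = P5.

P3 = P5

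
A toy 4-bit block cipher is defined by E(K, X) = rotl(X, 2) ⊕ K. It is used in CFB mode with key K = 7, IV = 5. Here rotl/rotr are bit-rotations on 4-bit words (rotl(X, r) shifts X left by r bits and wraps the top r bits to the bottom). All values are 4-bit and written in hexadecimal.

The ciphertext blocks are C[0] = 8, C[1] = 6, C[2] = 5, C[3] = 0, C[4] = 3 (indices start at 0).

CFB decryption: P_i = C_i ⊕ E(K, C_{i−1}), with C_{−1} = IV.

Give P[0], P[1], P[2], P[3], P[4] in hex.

P[0]: E(K, 5) = 2; 8 ⊕ 2 = A.
P[1]: E(K, 8) = 5; 6 ⊕ 5 = 3.
P[2]: E(K, 6) = E; 5 ⊕ E = B.
P[3]: E(K, 5) = 2; 0 ⊕ 2 = 2.
P[4]: E(K, 0) = 7; 3 ⊕ 7 = 4.

P[0] = A, P[1] = 3, P[2] = B, P[3] = 2, P[4] = 4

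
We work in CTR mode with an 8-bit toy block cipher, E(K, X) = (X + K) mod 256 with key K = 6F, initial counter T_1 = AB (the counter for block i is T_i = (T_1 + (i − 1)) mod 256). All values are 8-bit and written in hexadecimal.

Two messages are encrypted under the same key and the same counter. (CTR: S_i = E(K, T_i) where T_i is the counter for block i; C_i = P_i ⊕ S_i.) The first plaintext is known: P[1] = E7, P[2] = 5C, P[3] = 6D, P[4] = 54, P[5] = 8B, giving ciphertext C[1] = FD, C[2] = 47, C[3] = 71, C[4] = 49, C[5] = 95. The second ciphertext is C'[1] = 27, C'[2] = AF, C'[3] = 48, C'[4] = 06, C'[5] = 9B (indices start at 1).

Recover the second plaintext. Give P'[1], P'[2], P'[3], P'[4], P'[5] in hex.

P'[1] = 3D, P'[2] = B4, P'[3] = 54, P'[4] = 1B, P'[5] = 85

In CTR with a reused counter, both messages share the same keystream S_i, so C_i ⊕ C'_i = P_i ⊕ P'_i and thus P'_i = P_i ⊕ C_i ⊕ C'_i.
P'[1]: E7 ⊕ FD ⊕ 27 = 3D.
P'[2]: 5C ⊕ 47 ⊕ AF = B4.
P'[3]: 6D ⊕ 71 ⊕ 48 = 54.
P'[4]: 54 ⊕ 49 ⊕ 06 = 1B.
P'[5]: 8B ⊕ 95 ⊕ 9B = 85.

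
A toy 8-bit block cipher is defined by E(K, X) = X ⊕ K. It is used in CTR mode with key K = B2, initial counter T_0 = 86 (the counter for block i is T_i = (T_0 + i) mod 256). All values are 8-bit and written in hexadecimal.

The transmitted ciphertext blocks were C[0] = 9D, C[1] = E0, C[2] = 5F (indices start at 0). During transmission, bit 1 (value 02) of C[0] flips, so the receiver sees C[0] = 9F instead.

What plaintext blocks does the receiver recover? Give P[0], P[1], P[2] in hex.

P[0] = AB, P[1] = D5, P[2] = 65

CTR decryption: S_i = E(K, T_i) where T_i is the counter for block i; P_i = C_i ⊕ S_i.
Only C[0] changed, to 9F. In CTR, a change in C_i flips the same bit in P_i only; the keystream is unaffected. Decrypting the received ciphertext:
P[0]: T = 86, S = E(K, T) = 34; 9F ⊕ 34 = AB.
P[1]: T = 87, S = E(K, T) = 35; E0 ⊕ 35 = D5.
P[2]: T = 88, S = E(K, T) = 3A; 5F ⊕ 3A = 65.
Blocks that differ from the original plaintext: P[0].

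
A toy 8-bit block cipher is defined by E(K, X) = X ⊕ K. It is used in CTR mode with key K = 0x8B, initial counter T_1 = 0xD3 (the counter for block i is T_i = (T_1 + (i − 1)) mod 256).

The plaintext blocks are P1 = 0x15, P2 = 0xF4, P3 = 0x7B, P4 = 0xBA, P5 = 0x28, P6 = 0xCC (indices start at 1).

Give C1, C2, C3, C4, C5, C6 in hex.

CTR encryption: S_i = E(K, T_i) where T_i is the counter for block i; C_i = P_i ⊕ S_i.
C1: T = 0xD3, S = E(K, T) = 0x58; 0x15 ⊕ 0x58 = 0x4D.
C2: T = 0xD4, S = E(K, T) = 0x5F; 0xF4 ⊕ 0x5F = 0xAB.
C3: T = 0xD5, S = E(K, T) = 0x5E; 0x7B ⊕ 0x5E = 0x25.
C4: T = 0xD6, S = E(K, T) = 0x5D; 0xBA ⊕ 0x5D = 0xE7.
C5: T = 0xD7, S = E(K, T) = 0x5C; 0x28 ⊕ 0x5C = 0x74.
C6: T = 0xD8, S = E(K, T) = 0x53; 0xCC ⊕ 0x53 = 0x9F.

C1 = 0x4D, C2 = 0xAB, C3 = 0x25, C4 = 0xE7, C5 = 0x74, C6 = 0x9F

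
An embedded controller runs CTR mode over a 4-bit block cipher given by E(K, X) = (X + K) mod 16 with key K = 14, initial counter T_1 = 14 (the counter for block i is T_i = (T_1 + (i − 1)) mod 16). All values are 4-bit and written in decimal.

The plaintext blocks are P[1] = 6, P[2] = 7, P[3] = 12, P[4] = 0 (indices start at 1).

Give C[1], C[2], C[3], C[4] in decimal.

C[1] = 10, C[2] = 10, C[3] = 2, C[4] = 15

CTR encryption: S_i = E(K, T_i) where T_i is the counter for block i; C_i = P_i ⊕ S_i.
C[1]: T = 14, S = E(K, T) = 12; 6 ⊕ 12 = 10.
C[2]: T = 15, S = E(K, T) = 13; 7 ⊕ 13 = 10.
C[3]: T = 0, S = E(K, T) = 14; 12 ⊕ 14 = 2.
C[4]: T = 1, S = E(K, T) = 15; 0 ⊕ 15 = 15.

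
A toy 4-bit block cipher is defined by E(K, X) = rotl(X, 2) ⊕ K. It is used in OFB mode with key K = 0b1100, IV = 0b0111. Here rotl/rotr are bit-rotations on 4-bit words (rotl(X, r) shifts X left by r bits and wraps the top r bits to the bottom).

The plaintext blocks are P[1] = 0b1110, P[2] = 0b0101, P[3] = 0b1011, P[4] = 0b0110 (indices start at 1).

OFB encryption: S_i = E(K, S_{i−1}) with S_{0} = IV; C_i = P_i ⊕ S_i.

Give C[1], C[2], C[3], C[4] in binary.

C[1]: S = E(K, 0b0111) = 0b0001; 0b1110 ⊕ 0b0001 = 0b1111.
C[2]: S = E(K, 0b0001) = 0b1000; 0b0101 ⊕ 0b1000 = 0b1101.
C[3]: S = E(K, 0b1000) = 0b1110; 0b1011 ⊕ 0b1110 = 0b0101.
C[4]: S = E(K, 0b1110) = 0b0111; 0b0110 ⊕ 0b0111 = 0b0001.

C[1] = 0b1111, C[2] = 0b1101, C[3] = 0b0101, C[4] = 0b0001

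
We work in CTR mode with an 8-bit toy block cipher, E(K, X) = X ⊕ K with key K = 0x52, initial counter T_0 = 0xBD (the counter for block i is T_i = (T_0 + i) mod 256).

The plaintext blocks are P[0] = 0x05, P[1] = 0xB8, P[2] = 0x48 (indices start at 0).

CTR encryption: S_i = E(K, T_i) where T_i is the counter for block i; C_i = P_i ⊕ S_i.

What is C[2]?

C[0]: T = 0xBD, S = E(K, T) = 0xEF; 0x05 ⊕ 0xEF = 0xEA.
C[1]: T = 0xBE, S = E(K, T) = 0xEC; 0xB8 ⊕ 0xEC = 0x54.
C[2]: T = 0xBF, S = E(K, T) = 0xED; 0x48 ⊕ 0xED = 0xA5.

C[2] = 0xA5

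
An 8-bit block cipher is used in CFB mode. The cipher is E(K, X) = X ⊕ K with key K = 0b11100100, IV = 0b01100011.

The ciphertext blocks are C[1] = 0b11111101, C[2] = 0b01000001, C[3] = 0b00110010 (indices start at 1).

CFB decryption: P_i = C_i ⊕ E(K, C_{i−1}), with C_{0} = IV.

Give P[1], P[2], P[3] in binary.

P[1] = 0b01111010, P[2] = 0b01011000, P[3] = 0b10010111

P[1]: E(K, 0b01100011) = 0b10000111; 0b11111101 ⊕ 0b10000111 = 0b01111010.
P[2]: E(K, 0b11111101) = 0b00011001; 0b01000001 ⊕ 0b00011001 = 0b01011000.
P[3]: E(K, 0b01000001) = 0b10100101; 0b00110010 ⊕ 0b10100101 = 0b10010111.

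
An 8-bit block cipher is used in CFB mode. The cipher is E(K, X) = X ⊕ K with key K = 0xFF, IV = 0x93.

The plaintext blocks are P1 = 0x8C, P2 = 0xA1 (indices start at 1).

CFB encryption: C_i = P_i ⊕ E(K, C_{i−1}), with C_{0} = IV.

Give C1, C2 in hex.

C1 = 0xE0, C2 = 0xBE

C1: E(K, 0x93) = 0x6C; 0x8C ⊕ 0x6C = 0xE0.
C2: E(K, 0xE0) = 0x1F; 0xA1 ⊕ 0x1F = 0xBE.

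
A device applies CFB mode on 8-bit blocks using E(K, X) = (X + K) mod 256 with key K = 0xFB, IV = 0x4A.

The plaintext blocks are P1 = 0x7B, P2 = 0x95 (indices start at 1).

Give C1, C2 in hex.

C1 = 0x3E, C2 = 0xAC

CFB encryption: C_i = P_i ⊕ E(K, C_{i−1}), with C_{0} = IV.
C1: E(K, 0x4A) = 0x45; 0x7B ⊕ 0x45 = 0x3E.
C2: E(K, 0x3E) = 0x39; 0x95 ⊕ 0x39 = 0xAC.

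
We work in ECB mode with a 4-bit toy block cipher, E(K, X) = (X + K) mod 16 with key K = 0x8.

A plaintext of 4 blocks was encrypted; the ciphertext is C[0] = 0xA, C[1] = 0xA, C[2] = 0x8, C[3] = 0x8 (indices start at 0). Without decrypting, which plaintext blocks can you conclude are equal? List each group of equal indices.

ECB encrypts each block independently with the same key, so equal ciphertext blocks imply equal plaintext blocks.
C[0] = C[1] = 0xA, so P[0] = P[1].
C[2] = C[3] = 0x8, so P[2] = P[3].

P[0] = P[1]; P[2] = P[3]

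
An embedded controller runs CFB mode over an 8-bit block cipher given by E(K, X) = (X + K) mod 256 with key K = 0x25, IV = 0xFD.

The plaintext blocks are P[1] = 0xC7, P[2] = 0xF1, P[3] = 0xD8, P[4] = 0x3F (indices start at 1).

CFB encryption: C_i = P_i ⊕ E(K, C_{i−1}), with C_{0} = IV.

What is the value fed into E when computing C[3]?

0xFB

C[1]: E(K, 0xFD) = 0x22; 0xC7 ⊕ 0x22 = 0xE5.
C[2]: E(K, 0xE5) = 0x0A; 0xF1 ⊕ 0x0A = 0xFB.
C[3]: E(K, 0xFB) = 0x20; 0xD8 ⊕ 0x20 = 0xF8.
So the input to E for block [3] is 0xFB.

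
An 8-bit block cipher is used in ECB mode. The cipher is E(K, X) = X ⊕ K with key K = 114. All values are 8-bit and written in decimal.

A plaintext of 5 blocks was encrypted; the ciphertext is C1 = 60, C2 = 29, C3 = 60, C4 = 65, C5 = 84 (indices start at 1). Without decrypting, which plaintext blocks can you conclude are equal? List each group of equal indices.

P1 = P3

ECB encrypts each block independently with the same key, so equal ciphertext blocks imply equal plaintext blocks.
C1 = C3 = 60, so P1 = P3.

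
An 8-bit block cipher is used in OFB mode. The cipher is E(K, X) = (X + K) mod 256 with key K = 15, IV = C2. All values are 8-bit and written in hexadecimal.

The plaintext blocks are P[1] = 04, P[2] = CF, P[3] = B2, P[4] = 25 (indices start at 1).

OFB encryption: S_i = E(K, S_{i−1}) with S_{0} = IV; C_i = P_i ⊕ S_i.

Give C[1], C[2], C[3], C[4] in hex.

C[1]: S = E(K, C2) = D7; 04 ⊕ D7 = D3.
C[2]: S = E(K, D7) = EC; CF ⊕ EC = 23.
C[3]: S = E(K, EC) = 01; B2 ⊕ 01 = B3.
C[4]: S = E(K, 01) = 16; 25 ⊕ 16 = 33.

C[1] = D3, C[2] = 23, C[3] = B3, C[4] = 33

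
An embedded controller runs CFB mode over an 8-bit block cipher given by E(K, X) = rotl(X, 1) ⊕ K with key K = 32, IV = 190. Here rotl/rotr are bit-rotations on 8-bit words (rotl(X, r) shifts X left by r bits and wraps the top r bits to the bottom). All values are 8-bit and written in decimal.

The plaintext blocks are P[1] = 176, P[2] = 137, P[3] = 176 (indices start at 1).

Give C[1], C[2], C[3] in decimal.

C[1] = 237, C[2] = 114, C[3] = 116

CFB encryption: C_i = P_i ⊕ E(K, C_{i−1}), with C_{0} = IV.
C[1]: E(K, 190) = 93; 176 ⊕ 93 = 237.
C[2]: E(K, 237) = 251; 137 ⊕ 251 = 114.
C[3]: E(K, 114) = 196; 176 ⊕ 196 = 116.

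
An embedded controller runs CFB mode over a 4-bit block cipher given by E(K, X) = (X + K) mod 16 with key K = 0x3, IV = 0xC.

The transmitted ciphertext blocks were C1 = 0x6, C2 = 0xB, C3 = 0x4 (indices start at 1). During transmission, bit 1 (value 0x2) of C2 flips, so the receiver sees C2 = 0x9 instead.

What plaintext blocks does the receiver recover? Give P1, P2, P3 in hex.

P1 = 0x9, P2 = 0x0, P3 = 0x8

CFB decryption: P_i = C_i ⊕ E(K, C_{i−1}), with C_{0} = IV.
Only C2 changed, to 0x9. In CFB, a change in C_i flips the same bit in P_i and garbles P_{i+1}. Decrypting the received ciphertext:
P1: E(K, 0xC) = 0xF; 0x6 ⊕ 0xF = 0x9.
P2: E(K, 0x6) = 0x9; 0x9 ⊕ 0x9 = 0x0.
P3: E(K, 0x9) = 0xC; 0x4 ⊕ 0xC = 0x8.
Blocks that differ from the original plaintext: P2, P3.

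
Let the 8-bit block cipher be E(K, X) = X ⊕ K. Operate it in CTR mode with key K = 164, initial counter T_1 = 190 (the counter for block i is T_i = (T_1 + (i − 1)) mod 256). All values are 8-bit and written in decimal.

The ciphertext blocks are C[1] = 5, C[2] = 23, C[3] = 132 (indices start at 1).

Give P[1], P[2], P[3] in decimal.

CTR decryption: S_i = E(K, T_i) where T_i is the counter for block i; P_i = C_i ⊕ S_i.
P[1]: T = 190, S = E(K, T) = 26; 5 ⊕ 26 = 31.
P[2]: T = 191, S = E(K, T) = 27; 23 ⊕ 27 = 12.
P[3]: T = 192, S = E(K, T) = 100; 132 ⊕ 100 = 224.

P[1] = 31, P[2] = 12, P[3] = 224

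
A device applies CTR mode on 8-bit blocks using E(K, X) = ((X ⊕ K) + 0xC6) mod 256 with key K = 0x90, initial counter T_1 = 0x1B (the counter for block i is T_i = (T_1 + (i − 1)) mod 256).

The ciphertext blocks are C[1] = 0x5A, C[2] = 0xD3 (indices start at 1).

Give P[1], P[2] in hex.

CTR decryption: S_i = E(K, T_i) where T_i is the counter for block i; P_i = C_i ⊕ S_i.
P[1]: T = 0x1B, S = E(K, T) = 0x51; 0x5A ⊕ 0x51 = 0x0B.
P[2]: T = 0x1C, S = E(K, T) = 0x52; 0xD3 ⊕ 0x52 = 0x81.

P[1] = 0x0B, P[2] = 0x81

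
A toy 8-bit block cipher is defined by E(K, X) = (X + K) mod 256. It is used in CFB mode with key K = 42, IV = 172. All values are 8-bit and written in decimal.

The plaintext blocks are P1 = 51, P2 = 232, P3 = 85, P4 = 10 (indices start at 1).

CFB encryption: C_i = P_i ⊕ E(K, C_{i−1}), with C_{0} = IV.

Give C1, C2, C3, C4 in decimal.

C1 = 229, C2 = 231, C3 = 68, C4 = 100

C1: E(K, 172) = 214; 51 ⊕ 214 = 229.
C2: E(K, 229) = 15; 232 ⊕ 15 = 231.
C3: E(K, 231) = 17; 85 ⊕ 17 = 68.
C4: E(K, 68) = 110; 10 ⊕ 110 = 100.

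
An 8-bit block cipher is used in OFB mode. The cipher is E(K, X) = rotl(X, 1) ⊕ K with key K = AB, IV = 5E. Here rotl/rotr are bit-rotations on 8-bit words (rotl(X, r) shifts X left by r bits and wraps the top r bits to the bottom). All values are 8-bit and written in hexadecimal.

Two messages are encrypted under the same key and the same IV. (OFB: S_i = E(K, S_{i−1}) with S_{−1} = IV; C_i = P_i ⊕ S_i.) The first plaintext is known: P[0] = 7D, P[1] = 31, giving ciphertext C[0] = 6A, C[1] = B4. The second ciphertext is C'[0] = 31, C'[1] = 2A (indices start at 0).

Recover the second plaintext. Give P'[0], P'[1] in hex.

In OFB with a reused IV, both messages share the same keystream S_i, so C_i ⊕ C'_i = P_i ⊕ P'_i and thus P'_i = P_i ⊕ C_i ⊕ C'_i.
P'[0]: 7D ⊕ 6A ⊕ 31 = 26.
P'[1]: 31 ⊕ B4 ⊕ 2A = AF.

P'[0] = 26, P'[1] = AF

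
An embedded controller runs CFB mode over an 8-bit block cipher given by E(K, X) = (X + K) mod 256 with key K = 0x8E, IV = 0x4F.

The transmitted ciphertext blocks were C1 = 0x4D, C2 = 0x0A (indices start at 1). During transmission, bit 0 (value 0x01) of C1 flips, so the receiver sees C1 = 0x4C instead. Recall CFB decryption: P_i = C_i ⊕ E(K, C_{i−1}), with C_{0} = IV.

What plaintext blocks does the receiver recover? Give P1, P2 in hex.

P1 = 0x91, P2 = 0xD0

Only C1 changed, to 0x4C. In CFB, a change in C_i flips the same bit in P_i and garbles P_{i+1}. Decrypting the received ciphertext:
P1: E(K, 0x4F) = 0xDD; 0x4C ⊕ 0xDD = 0x91.
P2: E(K, 0x4C) = 0xDA; 0x0A ⊕ 0xDA = 0xD0.
Blocks that differ from the original plaintext: P1, P2.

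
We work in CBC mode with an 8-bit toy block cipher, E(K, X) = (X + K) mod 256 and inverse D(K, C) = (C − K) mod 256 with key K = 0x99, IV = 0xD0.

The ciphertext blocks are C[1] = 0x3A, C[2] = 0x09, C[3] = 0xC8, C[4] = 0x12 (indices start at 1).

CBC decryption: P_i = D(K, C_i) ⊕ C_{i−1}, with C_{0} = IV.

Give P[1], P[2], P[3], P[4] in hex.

P[1]: D(K, 0x3A) = 0xA1; 0xA1 ⊕ 0xD0 = 0x71.
P[2]: D(K, 0x09) = 0x70; 0x70 ⊕ 0x3A = 0x4A.
P[3]: D(K, 0xC8) = 0x2F; 0x2F ⊕ 0x09 = 0x26.
P[4]: D(K, 0x12) = 0x79; 0x79 ⊕ 0xC8 = 0xB1.

P[1] = 0x71, P[2] = 0x4A, P[3] = 0x26, P[4] = 0xB1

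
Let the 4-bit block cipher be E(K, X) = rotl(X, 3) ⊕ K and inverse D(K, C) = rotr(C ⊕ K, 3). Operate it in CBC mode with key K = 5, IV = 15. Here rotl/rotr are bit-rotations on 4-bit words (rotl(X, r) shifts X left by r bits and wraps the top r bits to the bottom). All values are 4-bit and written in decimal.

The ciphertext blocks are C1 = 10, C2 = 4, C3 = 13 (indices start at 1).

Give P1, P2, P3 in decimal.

P1 = 0, P2 = 8, P3 = 5

CBC decryption: P_i = D(K, C_i) ⊕ C_{i−1}, with C_{0} = IV.
P1: D(K, 10) = 15; 15 ⊕ 15 = 0.
P2: D(K, 4) = 2; 2 ⊕ 10 = 8.
P3: D(K, 13) = 1; 1 ⊕ 4 = 5.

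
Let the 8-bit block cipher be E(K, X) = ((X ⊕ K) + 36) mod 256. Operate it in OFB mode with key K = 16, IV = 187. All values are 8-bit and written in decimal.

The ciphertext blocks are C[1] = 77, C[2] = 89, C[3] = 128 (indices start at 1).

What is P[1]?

P[1] = 130

OFB decryption: S_i = E(K, S_{i−1}) with S_{0} = IV; P_i = C_i ⊕ S_i.
P[1]: S = E(K, 187) = 207; 77 ⊕ 207 = 130.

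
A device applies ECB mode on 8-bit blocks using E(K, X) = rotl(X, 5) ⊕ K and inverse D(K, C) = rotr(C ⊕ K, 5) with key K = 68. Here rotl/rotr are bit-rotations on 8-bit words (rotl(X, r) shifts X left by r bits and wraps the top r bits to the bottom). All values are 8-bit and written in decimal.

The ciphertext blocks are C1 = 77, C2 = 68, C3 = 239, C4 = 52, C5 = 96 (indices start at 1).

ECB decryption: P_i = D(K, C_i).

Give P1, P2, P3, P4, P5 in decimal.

P1 = 72, P2 = 0, P3 = 93, P4 = 131, P5 = 33

P1: D(K, 77) = 72.
P2: D(K, 68) = 0.
P3: D(K, 239) = 93.
P4: D(K, 52) = 131.
P5: D(K, 96) = 33.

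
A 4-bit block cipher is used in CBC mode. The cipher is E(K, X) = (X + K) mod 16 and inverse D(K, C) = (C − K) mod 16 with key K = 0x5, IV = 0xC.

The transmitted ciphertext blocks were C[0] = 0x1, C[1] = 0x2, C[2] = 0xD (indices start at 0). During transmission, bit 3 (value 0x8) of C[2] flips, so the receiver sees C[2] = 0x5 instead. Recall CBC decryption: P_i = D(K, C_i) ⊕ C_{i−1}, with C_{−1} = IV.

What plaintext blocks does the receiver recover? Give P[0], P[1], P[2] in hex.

Only C[2] changed, to 0x5. In CBC, a change in C_i garbles P_i and flips the same bit in P_{i+1}. Decrypting the received ciphertext:
P[0]: D(K, 0x1) = 0xC; 0xC ⊕ 0xC = 0x0.
P[1]: D(K, 0x2) = 0xD; 0xD ⊕ 0x1 = 0xC.
P[2]: D(K, 0x5) = 0x0; 0x0 ⊕ 0x2 = 0x2.
Blocks that differ from the original plaintext: P[2].

P[0] = 0x0, P[1] = 0xC, P[2] = 0x2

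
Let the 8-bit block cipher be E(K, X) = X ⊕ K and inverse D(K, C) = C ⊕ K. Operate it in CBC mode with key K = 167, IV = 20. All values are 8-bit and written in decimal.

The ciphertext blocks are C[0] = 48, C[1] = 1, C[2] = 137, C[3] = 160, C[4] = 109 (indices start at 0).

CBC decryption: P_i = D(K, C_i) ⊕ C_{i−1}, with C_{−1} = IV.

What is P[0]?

P[0] = 131

P[0]: D(K, 48) = 151; 151 ⊕ 20 = 131.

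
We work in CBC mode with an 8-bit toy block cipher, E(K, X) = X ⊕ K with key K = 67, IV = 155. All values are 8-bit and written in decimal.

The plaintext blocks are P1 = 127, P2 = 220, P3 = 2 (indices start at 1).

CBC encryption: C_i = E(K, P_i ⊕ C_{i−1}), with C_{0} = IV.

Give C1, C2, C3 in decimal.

C1 = 167, C2 = 56, C3 = 121

C1: P1 ⊕ 155 = 228; E(K, 228) = 167.
C2: P2 ⊕ 167 = 123; E(K, 123) = 56.
C3: P3 ⊕ 56 = 58; E(K, 58) = 121.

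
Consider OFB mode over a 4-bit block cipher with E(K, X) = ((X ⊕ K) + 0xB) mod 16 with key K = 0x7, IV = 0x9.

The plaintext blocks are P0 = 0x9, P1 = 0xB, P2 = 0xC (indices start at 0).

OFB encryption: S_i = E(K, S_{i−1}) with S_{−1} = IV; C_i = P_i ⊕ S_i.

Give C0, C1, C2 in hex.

C0: S = E(K, 0x9) = 0x9; 0x9 ⊕ 0x9 = 0x0.
C1: S = E(K, 0x9) = 0x9; 0xB ⊕ 0x9 = 0x2.
C2: S = E(K, 0x9) = 0x9; 0xC ⊕ 0x9 = 0x5.

C0 = 0x0, C1 = 0x2, C2 = 0x5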